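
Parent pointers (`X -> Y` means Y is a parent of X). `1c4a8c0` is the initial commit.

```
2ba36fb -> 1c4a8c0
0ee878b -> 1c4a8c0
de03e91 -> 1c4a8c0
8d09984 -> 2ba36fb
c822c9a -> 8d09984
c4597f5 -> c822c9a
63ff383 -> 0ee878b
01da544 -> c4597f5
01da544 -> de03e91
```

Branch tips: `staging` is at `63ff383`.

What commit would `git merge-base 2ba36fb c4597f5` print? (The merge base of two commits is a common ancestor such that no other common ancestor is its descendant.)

Ancestors of 2ba36fb: {1c4a8c0, 2ba36fb}.
Ancestors of c4597f5: {1c4a8c0, 2ba36fb, 8d09984, c4597f5, c822c9a}.
Common ancestors: {1c4a8c0, 2ba36fb}.
Among these, 2ba36fb is not an ancestor of any other common ancestor — it is the merge base.

2ba36fb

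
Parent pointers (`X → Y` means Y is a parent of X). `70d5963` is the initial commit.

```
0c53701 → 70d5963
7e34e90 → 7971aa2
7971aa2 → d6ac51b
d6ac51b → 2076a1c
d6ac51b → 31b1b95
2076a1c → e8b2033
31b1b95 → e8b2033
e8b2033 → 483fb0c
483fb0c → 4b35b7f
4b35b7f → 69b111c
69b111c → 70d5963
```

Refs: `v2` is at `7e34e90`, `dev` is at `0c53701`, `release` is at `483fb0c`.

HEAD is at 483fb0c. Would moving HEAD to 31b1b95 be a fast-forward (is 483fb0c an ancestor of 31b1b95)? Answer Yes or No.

A fast-forward from 483fb0c to 31b1b95 is possible iff 483fb0c is an ancestor of 31b1b95.
Ancestors of 31b1b95: {31b1b95, 483fb0c, 4b35b7f, 69b111c, 70d5963, e8b2033}.
483fb0c is among them, so fast-forward is possible.

Yes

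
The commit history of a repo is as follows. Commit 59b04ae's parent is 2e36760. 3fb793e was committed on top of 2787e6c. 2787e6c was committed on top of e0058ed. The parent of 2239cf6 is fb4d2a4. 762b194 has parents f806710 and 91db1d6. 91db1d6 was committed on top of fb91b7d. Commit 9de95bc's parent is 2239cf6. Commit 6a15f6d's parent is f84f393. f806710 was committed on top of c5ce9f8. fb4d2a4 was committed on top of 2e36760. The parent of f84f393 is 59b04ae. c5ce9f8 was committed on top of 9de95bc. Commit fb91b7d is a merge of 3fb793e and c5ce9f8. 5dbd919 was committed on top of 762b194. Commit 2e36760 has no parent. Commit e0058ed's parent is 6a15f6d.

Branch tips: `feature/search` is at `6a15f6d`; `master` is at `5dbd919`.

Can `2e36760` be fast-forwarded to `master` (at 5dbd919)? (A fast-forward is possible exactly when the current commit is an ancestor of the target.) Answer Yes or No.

Yes

A fast-forward from 2e36760 to 5dbd919 is possible iff 2e36760 is an ancestor of 5dbd919.
Ancestors of 5dbd919: {2239cf6, 2787e6c, 2e36760, 3fb793e, 59b04ae, 5dbd919, 6a15f6d, 762b194, 91db1d6, 9de95bc, c5ce9f8, e0058ed, f806710, f84f393, fb4d2a4, fb91b7d}.
2e36760 is among them, so fast-forward is possible.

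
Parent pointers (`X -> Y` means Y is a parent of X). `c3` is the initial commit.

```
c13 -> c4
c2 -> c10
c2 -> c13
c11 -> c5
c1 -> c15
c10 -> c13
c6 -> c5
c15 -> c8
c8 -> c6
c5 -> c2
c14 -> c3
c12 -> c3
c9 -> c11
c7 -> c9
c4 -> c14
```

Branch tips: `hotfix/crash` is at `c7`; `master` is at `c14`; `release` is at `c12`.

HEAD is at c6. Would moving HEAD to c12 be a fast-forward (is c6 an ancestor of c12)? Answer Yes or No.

A fast-forward from c6 to c12 is possible iff c6 is an ancestor of c12.
Ancestors of c12: {c12, c3}.
c6 is not among them, so fast-forward is not possible.

No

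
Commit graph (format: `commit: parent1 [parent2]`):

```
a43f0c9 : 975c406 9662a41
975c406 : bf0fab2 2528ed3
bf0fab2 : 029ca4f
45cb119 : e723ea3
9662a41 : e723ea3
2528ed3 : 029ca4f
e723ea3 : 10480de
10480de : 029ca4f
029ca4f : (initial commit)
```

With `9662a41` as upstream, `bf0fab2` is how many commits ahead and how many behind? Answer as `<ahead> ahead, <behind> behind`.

Reachable from bf0fab2: {029ca4f, bf0fab2}.
Reachable from 9662a41: {029ca4f, 10480de, 9662a41, e723ea3}.
Only in bf0fab2's history (ahead): {bf0fab2} — 1.
Only in 9662a41's history (behind): {10480de, 9662a41, e723ea3} — 3.

1 ahead, 3 behind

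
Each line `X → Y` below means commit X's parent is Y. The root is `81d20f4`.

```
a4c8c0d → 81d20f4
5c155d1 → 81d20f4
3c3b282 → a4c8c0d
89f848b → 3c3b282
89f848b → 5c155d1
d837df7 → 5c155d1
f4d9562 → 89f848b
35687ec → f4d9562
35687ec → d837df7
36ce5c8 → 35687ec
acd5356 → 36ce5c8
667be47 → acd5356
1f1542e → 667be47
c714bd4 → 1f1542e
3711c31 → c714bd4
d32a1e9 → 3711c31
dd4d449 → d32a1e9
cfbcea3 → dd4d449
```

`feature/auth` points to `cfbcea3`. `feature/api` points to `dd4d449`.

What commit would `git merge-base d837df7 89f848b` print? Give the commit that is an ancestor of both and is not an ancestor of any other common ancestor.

Ancestors of d837df7: {5c155d1, 81d20f4, d837df7}.
Ancestors of 89f848b: {3c3b282, 5c155d1, 81d20f4, 89f848b, a4c8c0d}.
Common ancestors: {5c155d1, 81d20f4}.
Among these, 5c155d1 is not an ancestor of any other common ancestor — it is the merge base.

5c155d1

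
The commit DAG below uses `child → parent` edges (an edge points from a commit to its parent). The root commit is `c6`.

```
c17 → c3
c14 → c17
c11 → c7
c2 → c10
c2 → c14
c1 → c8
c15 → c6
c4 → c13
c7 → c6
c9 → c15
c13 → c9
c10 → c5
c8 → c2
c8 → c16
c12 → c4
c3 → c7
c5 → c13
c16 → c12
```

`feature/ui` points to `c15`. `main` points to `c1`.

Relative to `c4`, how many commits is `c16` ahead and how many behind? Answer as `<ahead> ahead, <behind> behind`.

2 ahead, 0 behind

Reachable from c16: {c12, c13, c15, c16, c4, c6, c9}.
Reachable from c4: {c13, c15, c4, c6, c9}.
Only in c16's history (ahead): {c12, c16} — 2.
Only in c4's history (behind): {} — 0.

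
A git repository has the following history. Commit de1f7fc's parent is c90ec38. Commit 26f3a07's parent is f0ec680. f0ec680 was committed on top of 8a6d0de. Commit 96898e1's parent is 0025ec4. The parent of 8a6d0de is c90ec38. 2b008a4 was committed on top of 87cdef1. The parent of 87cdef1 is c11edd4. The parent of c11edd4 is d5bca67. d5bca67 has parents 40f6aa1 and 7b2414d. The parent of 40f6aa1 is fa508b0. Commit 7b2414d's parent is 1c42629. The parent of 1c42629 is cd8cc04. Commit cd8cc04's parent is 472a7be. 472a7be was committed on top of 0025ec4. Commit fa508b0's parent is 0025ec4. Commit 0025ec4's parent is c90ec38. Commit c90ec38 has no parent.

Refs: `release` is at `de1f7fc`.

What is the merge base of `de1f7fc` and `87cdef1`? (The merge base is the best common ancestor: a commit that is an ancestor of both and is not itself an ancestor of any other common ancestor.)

Ancestors of de1f7fc: {c90ec38, de1f7fc}.
Ancestors of 87cdef1: {0025ec4, 1c42629, 40f6aa1, 472a7be, 7b2414d, 87cdef1, c11edd4, c90ec38, cd8cc04, d5bca67, fa508b0}.
Common ancestors: {c90ec38}.
The only common ancestor is c90ec38, so it is the merge base.

c90ec38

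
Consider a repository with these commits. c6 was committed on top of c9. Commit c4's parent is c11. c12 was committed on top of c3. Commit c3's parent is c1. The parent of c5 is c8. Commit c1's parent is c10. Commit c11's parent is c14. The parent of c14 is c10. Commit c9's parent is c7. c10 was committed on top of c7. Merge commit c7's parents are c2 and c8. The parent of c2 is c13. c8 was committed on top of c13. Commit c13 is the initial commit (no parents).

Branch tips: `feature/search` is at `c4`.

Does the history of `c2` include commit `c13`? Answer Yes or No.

Yes

Ancestors of c2 (commits reachable by following parents): {c13, c2}.
c13 is in that set, so it is an ancestor of c2.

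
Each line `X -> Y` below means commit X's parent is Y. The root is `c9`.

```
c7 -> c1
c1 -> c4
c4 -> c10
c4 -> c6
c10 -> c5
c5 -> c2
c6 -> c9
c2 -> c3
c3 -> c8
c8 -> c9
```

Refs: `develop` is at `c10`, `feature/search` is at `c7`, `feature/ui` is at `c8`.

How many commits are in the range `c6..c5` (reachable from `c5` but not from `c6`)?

4

Reachable from c5: {c2, c3, c5, c8, c9}.
Reachable from c6: {c6, c9}.
In c5's history but not c6's: {c2, c3, c5, c8} — 4 commits.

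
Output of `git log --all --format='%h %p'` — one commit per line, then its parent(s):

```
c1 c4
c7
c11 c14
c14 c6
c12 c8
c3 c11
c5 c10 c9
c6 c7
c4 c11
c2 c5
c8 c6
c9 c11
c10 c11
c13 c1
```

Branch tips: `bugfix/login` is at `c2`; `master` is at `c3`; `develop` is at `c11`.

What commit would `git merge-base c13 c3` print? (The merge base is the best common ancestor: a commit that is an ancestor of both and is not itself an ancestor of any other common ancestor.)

c11

Ancestors of c13: {c1, c11, c13, c14, c4, c6, c7}.
Ancestors of c3: {c11, c14, c3, c6, c7}.
Common ancestors: {c11, c14, c6, c7}.
Among these, c11 is not an ancestor of any other common ancestor — it is the merge base.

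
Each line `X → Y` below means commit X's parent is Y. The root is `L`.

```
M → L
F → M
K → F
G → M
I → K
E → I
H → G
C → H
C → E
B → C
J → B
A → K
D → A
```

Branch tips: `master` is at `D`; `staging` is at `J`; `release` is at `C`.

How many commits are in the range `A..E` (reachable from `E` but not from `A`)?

2

Reachable from E: {E, F, I, K, L, M}.
Reachable from A: {A, F, K, L, M}.
In E's history but not A's: {E, I} — 2 commits.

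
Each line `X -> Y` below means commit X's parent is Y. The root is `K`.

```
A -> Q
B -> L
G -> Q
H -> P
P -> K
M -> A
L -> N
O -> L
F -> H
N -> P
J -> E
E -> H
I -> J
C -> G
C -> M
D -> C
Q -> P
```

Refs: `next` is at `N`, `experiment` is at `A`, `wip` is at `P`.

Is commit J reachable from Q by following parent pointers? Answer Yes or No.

No

Ancestors of Q: {K, P, Q}.
J is not in that set, so it is not an ancestor of Q.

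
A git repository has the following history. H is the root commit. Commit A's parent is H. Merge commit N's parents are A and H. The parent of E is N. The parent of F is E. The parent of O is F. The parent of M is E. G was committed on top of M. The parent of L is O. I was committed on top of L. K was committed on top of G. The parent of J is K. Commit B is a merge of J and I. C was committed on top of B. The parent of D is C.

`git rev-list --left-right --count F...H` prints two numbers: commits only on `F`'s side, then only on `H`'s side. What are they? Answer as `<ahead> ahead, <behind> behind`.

Reachable from F: {A, E, F, H, N}.
Reachable from H: {H}.
Only in F's history (ahead): {A, E, F, N} — 4.
Only in H's history (behind): {} — 0.

4 ahead, 0 behind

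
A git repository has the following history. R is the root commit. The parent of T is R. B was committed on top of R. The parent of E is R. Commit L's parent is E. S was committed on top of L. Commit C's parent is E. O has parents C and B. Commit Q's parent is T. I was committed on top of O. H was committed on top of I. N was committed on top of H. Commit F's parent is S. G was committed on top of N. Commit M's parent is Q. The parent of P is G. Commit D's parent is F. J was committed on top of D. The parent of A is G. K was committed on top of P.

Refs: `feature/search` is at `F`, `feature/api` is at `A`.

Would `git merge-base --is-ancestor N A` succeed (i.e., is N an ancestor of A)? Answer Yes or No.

Yes

Ancestors of A (commits reachable by following parents): {A, B, C, E, G, H, I, N, O, R}.
N is in that set, so it is an ancestor of A.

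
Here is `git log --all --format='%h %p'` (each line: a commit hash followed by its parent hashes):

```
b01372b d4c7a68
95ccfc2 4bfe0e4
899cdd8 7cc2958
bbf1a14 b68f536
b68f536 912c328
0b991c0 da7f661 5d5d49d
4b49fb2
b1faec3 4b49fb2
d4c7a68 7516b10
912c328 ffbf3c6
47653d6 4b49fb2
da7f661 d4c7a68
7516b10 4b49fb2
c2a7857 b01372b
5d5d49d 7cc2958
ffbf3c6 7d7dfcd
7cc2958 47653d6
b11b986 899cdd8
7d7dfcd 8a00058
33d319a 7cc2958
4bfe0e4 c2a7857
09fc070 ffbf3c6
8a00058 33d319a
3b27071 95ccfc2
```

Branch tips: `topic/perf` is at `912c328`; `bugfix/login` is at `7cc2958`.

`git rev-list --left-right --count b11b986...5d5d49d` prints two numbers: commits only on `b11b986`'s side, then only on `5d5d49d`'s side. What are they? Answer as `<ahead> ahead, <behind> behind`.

2 ahead, 1 behind

Reachable from b11b986: {47653d6, 4b49fb2, 7cc2958, 899cdd8, b11b986}.
Reachable from 5d5d49d: {47653d6, 4b49fb2, 5d5d49d, 7cc2958}.
Only in b11b986's history (ahead): {899cdd8, b11b986} — 2.
Only in 5d5d49d's history (behind): {5d5d49d} — 1.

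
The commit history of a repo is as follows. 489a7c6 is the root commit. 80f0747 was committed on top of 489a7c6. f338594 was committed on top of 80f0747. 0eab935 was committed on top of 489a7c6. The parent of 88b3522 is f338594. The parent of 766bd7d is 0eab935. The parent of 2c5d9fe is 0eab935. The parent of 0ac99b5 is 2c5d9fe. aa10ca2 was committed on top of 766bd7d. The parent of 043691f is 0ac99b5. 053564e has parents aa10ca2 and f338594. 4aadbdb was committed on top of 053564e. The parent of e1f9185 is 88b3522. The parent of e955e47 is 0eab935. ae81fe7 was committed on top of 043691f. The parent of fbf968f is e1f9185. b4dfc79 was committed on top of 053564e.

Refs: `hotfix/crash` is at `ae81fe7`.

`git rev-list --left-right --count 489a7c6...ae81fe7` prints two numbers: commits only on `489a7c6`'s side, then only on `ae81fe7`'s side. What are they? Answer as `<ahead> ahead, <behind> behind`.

0 ahead, 5 behind

Reachable from 489a7c6: {489a7c6}.
Reachable from ae81fe7: {043691f, 0ac99b5, 0eab935, 2c5d9fe, 489a7c6, ae81fe7}.
Only in 489a7c6's history (ahead): {} — 0.
Only in ae81fe7's history (behind): {043691f, 0ac99b5, 0eab935, 2c5d9fe, ae81fe7} — 5.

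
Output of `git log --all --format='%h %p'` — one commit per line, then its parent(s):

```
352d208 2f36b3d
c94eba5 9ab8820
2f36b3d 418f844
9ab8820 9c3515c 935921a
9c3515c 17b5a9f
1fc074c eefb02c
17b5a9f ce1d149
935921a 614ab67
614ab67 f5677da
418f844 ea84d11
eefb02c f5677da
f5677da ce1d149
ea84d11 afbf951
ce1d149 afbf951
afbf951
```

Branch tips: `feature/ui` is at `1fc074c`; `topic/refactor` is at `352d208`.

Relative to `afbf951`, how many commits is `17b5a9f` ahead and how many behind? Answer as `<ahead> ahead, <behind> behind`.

Reachable from 17b5a9f: {17b5a9f, afbf951, ce1d149}.
Reachable from afbf951: {afbf951}.
Only in 17b5a9f's history (ahead): {17b5a9f, ce1d149} — 2.
Only in afbf951's history (behind): {} — 0.

2 ahead, 0 behind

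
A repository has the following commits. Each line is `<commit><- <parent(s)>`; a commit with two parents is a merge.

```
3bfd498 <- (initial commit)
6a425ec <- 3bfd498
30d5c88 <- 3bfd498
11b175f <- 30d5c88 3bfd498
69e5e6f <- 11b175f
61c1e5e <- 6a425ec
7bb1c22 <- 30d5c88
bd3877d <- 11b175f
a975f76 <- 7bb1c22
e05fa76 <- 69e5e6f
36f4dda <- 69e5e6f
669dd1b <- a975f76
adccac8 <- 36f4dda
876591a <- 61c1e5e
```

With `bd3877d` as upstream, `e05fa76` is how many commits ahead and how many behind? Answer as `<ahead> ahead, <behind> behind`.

Reachable from e05fa76: {11b175f, 30d5c88, 3bfd498, 69e5e6f, e05fa76}.
Reachable from bd3877d: {11b175f, 30d5c88, 3bfd498, bd3877d}.
Only in e05fa76's history (ahead): {69e5e6f, e05fa76} — 2.
Only in bd3877d's history (behind): {bd3877d} — 1.

2 ahead, 1 behind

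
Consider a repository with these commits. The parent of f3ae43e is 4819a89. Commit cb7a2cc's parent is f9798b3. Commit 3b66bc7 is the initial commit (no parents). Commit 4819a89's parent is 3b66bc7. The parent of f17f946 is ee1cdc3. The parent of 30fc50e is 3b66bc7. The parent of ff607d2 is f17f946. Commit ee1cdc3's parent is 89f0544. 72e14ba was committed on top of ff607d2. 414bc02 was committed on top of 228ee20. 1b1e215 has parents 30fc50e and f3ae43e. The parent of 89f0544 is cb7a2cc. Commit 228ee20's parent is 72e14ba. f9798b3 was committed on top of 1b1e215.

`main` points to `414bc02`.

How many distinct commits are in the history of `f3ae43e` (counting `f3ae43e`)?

3

Walking parent pointers from f3ae43e: reachable set = {3b66bc7, 4819a89, f3ae43e}.
That is 3 commits.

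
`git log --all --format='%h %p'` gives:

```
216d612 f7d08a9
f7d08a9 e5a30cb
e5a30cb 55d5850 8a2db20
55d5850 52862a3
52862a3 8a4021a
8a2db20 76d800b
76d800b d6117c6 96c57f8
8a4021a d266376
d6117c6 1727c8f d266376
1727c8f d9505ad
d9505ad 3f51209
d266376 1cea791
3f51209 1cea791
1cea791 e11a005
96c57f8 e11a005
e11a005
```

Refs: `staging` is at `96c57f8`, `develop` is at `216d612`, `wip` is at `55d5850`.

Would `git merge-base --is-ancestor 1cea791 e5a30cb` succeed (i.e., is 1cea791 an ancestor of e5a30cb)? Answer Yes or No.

Yes

Ancestors of e5a30cb (commits reachable by following parents): {1727c8f, 1cea791, 3f51209, 52862a3, 55d5850, 76d800b, 8a2db20, 8a4021a, 96c57f8, d266376, d6117c6, d9505ad, e11a005, e5a30cb}.
1cea791 is in that set, so it is an ancestor of e5a30cb.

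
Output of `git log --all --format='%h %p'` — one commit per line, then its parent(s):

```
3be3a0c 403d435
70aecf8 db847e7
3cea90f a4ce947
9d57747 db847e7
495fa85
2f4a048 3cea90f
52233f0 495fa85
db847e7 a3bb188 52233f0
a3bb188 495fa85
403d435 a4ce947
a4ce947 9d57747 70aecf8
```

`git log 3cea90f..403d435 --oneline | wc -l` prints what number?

Reachable from 403d435: {403d435, 495fa85, 52233f0, 70aecf8, 9d57747, a3bb188, a4ce947, db847e7}.
Reachable from 3cea90f: {3cea90f, 495fa85, 52233f0, 70aecf8, 9d57747, a3bb188, a4ce947, db847e7}.
In 403d435's history but not 3cea90f's: {403d435} — 1 commit.

1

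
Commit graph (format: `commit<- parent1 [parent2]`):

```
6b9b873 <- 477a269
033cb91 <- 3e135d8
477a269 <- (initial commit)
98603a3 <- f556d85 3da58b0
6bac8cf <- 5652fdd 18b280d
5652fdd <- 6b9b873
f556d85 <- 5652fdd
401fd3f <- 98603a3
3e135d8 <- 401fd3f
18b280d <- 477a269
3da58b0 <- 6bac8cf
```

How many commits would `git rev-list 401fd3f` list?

Walking parent pointers from 401fd3f: reachable set = {18b280d, 3da58b0, 401fd3f, 477a269, 5652fdd, 6b9b873, 6bac8cf, 98603a3, f556d85}.
That is 9 commits.

9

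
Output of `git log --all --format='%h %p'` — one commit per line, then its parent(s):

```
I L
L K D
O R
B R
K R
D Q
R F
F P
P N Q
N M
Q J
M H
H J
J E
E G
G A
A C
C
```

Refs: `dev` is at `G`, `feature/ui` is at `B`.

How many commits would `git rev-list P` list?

Walking parent pointers from P: reachable set = {A, C, E, G, H, J, M, N, P, Q}.
That is 10 commits.

10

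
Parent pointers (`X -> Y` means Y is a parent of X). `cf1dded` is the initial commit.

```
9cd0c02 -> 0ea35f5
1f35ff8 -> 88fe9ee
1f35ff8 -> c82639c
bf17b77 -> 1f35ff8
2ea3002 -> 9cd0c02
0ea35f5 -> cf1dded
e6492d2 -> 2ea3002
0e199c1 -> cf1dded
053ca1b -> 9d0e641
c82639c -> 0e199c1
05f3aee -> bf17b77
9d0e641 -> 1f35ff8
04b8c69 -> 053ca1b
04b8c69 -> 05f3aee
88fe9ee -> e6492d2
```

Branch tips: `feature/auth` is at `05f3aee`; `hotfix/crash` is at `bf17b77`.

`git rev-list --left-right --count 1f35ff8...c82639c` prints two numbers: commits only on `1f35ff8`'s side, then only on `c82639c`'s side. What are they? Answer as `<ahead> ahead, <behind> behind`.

Reachable from 1f35ff8: {0e199c1, 0ea35f5, 1f35ff8, 2ea3002, 88fe9ee, 9cd0c02, c82639c, cf1dded, e6492d2}.
Reachable from c82639c: {0e199c1, c82639c, cf1dded}.
Only in 1f35ff8's history (ahead): {0ea35f5, 1f35ff8, 2ea3002, 88fe9ee, 9cd0c02, e6492d2} — 6.
Only in c82639c's history (behind): {} — 0.

6 ahead, 0 behind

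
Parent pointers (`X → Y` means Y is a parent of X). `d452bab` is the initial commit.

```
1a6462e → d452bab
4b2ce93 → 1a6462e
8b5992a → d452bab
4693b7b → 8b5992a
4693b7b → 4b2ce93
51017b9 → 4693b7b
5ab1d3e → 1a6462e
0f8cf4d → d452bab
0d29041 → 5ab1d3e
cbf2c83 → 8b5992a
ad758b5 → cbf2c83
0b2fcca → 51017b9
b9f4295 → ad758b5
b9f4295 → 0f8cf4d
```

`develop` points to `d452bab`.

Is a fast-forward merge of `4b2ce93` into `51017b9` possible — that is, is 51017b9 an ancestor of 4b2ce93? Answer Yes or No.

A fast-forward from 51017b9 to 4b2ce93 is possible iff 51017b9 is an ancestor of 4b2ce93.
Ancestors of 4b2ce93: {1a6462e, 4b2ce93, d452bab}.
51017b9 is not among them, so fast-forward is not possible.

No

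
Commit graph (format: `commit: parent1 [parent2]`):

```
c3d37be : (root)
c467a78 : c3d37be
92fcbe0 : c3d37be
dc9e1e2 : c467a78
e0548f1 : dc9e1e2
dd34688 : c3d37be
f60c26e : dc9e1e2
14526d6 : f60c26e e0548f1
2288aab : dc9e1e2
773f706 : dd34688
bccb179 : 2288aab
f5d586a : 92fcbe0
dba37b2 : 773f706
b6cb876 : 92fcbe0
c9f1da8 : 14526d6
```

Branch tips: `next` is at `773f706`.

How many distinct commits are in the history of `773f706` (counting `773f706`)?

3

Walking parent pointers from 773f706: reachable set = {773f706, c3d37be, dd34688}.
That is 3 commits.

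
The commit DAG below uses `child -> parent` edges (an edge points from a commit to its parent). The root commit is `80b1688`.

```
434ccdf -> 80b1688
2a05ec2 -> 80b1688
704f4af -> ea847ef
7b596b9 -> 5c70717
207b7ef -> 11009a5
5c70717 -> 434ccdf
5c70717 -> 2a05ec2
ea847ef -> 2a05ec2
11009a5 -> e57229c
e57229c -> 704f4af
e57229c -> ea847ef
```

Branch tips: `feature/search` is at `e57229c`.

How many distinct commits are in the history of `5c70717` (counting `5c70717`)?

Walking parent pointers from 5c70717: reachable set = {2a05ec2, 434ccdf, 5c70717, 80b1688}.
That is 4 commits.

4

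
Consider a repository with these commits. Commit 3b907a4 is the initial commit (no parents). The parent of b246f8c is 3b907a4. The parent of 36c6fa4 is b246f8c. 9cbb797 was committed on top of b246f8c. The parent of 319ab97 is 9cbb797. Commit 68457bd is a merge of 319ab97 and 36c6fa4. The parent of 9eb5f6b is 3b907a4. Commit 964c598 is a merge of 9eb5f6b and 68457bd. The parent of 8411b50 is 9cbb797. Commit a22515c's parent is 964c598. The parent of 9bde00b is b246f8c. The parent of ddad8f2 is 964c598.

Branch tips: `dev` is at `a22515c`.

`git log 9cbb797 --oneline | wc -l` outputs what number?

Walking parent pointers from 9cbb797: reachable set = {3b907a4, 9cbb797, b246f8c}.
That is 3 commits.

3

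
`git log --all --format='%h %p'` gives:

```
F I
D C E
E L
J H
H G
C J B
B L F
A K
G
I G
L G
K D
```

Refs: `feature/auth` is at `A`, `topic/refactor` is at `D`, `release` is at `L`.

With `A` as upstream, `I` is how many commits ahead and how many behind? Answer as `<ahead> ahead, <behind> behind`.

Reachable from I: {G, I}.
Reachable from A: {A, B, C, D, E, F, G, H, I, J, K, L}.
Only in I's history (ahead): {} — 0.
Only in A's history (behind): {A, B, C, D, E, F, H, J, K, L} — 10.

0 ahead, 10 behind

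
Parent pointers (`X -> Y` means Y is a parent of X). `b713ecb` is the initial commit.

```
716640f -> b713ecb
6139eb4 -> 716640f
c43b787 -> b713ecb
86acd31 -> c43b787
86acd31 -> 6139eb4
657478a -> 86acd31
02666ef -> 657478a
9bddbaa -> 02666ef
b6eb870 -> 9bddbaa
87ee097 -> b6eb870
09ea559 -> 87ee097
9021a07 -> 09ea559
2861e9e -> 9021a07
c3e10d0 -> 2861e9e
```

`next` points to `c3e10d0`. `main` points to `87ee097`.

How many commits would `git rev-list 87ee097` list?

10

Walking parent pointers from 87ee097: reachable set = {02666ef, 6139eb4, 657478a, 716640f, 86acd31, 87ee097, 9bddbaa, b6eb870, b713ecb, c43b787}.
That is 10 commits.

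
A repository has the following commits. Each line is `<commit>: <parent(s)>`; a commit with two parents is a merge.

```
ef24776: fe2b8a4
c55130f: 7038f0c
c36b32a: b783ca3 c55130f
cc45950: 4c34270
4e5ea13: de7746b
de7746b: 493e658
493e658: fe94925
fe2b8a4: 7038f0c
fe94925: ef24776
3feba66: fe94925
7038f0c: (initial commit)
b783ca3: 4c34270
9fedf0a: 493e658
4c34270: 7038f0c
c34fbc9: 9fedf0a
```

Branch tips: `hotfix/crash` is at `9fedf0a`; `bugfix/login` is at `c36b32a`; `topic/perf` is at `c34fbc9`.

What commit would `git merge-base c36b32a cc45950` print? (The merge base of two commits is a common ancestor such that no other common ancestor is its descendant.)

Ancestors of c36b32a: {4c34270, 7038f0c, b783ca3, c36b32a, c55130f}.
Ancestors of cc45950: {4c34270, 7038f0c, cc45950}.
Common ancestors: {4c34270, 7038f0c}.
Among these, 4c34270 is not an ancestor of any other common ancestor — it is the merge base.

4c34270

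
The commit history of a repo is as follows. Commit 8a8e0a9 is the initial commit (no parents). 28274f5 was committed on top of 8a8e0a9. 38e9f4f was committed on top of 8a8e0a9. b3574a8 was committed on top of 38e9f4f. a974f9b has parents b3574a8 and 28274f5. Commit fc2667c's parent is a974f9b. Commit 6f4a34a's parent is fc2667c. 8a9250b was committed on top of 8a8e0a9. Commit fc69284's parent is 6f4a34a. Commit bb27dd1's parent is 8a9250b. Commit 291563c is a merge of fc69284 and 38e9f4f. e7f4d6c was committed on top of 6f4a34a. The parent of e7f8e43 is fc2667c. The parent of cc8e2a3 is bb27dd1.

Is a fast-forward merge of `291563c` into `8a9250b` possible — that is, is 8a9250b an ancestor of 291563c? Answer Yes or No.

No

A fast-forward from 8a9250b to 291563c is possible iff 8a9250b is an ancestor of 291563c.
Ancestors of 291563c: {28274f5, 291563c, 38e9f4f, 6f4a34a, 8a8e0a9, a974f9b, b3574a8, fc2667c, fc69284}.
8a9250b is not among them, so fast-forward is not possible.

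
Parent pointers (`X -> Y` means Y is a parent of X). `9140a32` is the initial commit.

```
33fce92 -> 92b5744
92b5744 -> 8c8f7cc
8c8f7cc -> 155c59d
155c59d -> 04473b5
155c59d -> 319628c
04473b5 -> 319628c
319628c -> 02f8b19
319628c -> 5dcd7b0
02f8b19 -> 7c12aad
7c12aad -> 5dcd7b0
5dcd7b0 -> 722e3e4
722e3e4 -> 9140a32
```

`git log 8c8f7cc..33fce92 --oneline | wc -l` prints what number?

Reachable from 33fce92: {02f8b19, 04473b5, 155c59d, 319628c, 33fce92, 5dcd7b0, 722e3e4, 7c12aad, 8c8f7cc, 9140a32, 92b5744}.
Reachable from 8c8f7cc: {02f8b19, 04473b5, 155c59d, 319628c, 5dcd7b0, 722e3e4, 7c12aad, 8c8f7cc, 9140a32}.
In 33fce92's history but not 8c8f7cc's: {33fce92, 92b5744} — 2 commits.

2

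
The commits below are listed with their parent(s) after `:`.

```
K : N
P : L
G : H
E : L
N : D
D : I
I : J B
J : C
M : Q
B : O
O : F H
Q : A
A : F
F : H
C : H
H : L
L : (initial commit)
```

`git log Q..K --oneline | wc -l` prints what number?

Reachable from K: {B, C, D, F, H, I, J, K, L, N, O}.
Reachable from Q: {A, F, H, L, Q}.
In K's history but not Q's: {B, C, D, I, J, K, N, O} — 8 commits.

8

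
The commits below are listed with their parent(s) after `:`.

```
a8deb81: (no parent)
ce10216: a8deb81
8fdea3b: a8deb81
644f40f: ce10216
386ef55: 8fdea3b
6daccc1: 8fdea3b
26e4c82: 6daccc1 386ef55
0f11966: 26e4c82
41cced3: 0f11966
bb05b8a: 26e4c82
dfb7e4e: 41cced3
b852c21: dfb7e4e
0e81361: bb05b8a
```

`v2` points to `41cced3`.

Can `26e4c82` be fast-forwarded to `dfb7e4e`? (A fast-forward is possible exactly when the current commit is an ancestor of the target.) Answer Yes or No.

A fast-forward from 26e4c82 to dfb7e4e is possible iff 26e4c82 is an ancestor of dfb7e4e.
Ancestors of dfb7e4e: {0f11966, 26e4c82, 386ef55, 41cced3, 6daccc1, 8fdea3b, a8deb81, dfb7e4e}.
26e4c82 is among them, so fast-forward is possible.

Yes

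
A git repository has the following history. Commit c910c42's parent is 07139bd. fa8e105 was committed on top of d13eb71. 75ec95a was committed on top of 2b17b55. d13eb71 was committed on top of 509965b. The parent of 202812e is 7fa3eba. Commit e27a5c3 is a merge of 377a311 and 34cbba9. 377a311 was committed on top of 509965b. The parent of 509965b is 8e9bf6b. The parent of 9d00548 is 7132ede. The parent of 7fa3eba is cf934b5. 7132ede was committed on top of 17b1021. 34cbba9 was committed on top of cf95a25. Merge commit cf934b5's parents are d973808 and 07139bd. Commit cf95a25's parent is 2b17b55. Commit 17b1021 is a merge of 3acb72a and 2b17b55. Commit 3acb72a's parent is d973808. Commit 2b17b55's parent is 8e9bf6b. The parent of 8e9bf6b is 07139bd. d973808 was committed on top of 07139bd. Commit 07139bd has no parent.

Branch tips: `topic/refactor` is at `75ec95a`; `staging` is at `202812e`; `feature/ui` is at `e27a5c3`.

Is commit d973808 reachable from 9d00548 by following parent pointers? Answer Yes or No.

Ancestors of 9d00548 (commits reachable by following parents): {07139bd, 17b1021, 2b17b55, 3acb72a, 7132ede, 8e9bf6b, 9d00548, d973808}.
d973808 is in that set, so it is an ancestor of 9d00548.

Yes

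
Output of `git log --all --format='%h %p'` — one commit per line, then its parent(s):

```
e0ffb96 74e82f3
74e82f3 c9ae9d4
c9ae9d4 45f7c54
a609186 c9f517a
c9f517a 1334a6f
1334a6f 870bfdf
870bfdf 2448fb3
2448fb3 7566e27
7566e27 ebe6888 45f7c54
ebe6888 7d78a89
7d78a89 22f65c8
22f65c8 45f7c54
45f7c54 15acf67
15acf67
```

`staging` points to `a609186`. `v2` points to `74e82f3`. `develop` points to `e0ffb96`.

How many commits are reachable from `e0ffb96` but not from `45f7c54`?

Reachable from e0ffb96: {15acf67, 45f7c54, 74e82f3, c9ae9d4, e0ffb96}.
Reachable from 45f7c54: {15acf67, 45f7c54}.
In e0ffb96's history but not 45f7c54's: {74e82f3, c9ae9d4, e0ffb96} — 3 commits.

3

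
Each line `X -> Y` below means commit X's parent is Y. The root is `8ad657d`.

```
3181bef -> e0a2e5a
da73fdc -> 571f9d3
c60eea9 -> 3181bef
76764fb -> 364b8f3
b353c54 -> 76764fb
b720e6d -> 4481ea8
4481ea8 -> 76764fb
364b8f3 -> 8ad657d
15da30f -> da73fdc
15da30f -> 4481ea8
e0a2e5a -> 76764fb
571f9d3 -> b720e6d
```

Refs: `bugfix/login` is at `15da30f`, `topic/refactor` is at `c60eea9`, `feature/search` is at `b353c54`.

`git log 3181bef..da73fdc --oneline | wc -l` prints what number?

4

Reachable from da73fdc: {364b8f3, 4481ea8, 571f9d3, 76764fb, 8ad657d, b720e6d, da73fdc}.
Reachable from 3181bef: {3181bef, 364b8f3, 76764fb, 8ad657d, e0a2e5a}.
In da73fdc's history but not 3181bef's: {4481ea8, 571f9d3, b720e6d, da73fdc} — 4 commits.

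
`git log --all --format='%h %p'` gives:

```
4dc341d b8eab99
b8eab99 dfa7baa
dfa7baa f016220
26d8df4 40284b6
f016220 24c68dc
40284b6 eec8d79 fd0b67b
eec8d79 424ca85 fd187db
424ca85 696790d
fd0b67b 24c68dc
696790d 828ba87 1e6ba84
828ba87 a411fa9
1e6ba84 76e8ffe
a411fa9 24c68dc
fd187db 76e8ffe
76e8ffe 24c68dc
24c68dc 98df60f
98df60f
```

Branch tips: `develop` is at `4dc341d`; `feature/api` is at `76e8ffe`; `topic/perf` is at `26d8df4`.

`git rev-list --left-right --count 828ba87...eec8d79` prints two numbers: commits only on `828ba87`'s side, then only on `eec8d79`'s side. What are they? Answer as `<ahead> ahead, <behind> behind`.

0 ahead, 6 behind

Reachable from 828ba87: {24c68dc, 828ba87, 98df60f, a411fa9}.
Reachable from eec8d79: {1e6ba84, 24c68dc, 424ca85, 696790d, 76e8ffe, 828ba87, 98df60f, a411fa9, eec8d79, fd187db}.
Only in 828ba87's history (ahead): {} — 0.
Only in eec8d79's history (behind): {1e6ba84, 424ca85, 696790d, 76e8ffe, eec8d79, fd187db} — 6.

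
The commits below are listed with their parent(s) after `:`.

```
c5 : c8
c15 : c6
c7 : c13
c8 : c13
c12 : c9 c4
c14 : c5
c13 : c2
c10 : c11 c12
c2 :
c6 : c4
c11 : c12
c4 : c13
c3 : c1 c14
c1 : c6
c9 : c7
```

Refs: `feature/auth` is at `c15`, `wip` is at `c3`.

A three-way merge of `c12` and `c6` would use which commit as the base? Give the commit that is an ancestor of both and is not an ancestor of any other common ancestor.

Ancestors of c12: {c12, c13, c2, c4, c7, c9}.
Ancestors of c6: {c13, c2, c4, c6}.
Common ancestors: {c13, c2, c4}.
Among these, c4 is not an ancestor of any other common ancestor — it is the merge base.

c4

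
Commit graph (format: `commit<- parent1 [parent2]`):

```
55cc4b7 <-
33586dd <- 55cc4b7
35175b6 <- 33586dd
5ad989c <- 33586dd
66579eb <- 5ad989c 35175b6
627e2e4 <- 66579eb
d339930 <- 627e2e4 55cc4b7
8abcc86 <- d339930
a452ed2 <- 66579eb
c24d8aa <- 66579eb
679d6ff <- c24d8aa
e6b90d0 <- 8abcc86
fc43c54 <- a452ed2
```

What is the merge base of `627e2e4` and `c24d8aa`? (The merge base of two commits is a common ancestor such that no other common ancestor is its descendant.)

Ancestors of 627e2e4: {33586dd, 35175b6, 55cc4b7, 5ad989c, 627e2e4, 66579eb}.
Ancestors of c24d8aa: {33586dd, 35175b6, 55cc4b7, 5ad989c, 66579eb, c24d8aa}.
Common ancestors: {33586dd, 35175b6, 55cc4b7, 5ad989c, 66579eb}.
Among these, 66579eb is not an ancestor of any other common ancestor — it is the merge base.

66579eb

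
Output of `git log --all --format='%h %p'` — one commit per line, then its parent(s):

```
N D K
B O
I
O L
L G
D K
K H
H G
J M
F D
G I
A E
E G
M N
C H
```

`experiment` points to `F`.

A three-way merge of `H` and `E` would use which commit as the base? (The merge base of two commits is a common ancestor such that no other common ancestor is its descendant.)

G

Ancestors of H: {G, H, I}.
Ancestors of E: {E, G, I}.
Common ancestors: {G, I}.
Among these, G is not an ancestor of any other common ancestor — it is the merge base.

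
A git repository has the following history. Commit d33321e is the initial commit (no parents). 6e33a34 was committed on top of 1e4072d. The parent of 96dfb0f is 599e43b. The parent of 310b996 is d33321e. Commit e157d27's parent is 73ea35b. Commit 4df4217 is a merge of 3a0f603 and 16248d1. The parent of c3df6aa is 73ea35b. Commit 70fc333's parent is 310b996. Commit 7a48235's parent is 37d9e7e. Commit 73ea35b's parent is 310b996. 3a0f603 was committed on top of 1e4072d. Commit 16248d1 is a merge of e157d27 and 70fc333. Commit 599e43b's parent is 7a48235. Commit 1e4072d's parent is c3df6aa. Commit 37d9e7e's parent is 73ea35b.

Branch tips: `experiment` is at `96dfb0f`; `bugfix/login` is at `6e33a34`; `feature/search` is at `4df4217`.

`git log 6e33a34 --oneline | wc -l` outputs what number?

6

Walking parent pointers from 6e33a34: reachable set = {1e4072d, 310b996, 6e33a34, 73ea35b, c3df6aa, d33321e}.
That is 6 commits.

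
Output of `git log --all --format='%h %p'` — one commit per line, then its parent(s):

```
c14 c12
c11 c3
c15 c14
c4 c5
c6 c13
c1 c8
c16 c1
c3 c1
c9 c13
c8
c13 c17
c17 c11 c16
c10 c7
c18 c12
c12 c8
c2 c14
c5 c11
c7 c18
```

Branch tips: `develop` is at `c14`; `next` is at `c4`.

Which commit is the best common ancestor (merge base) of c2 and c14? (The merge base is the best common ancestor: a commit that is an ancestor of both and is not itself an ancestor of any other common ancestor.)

c14

Ancestors of c2: {c12, c14, c2, c8}.
Ancestors of c14: {c12, c14, c8}.
Common ancestors: {c12, c14, c8}.
Among these, c14 is not an ancestor of any other common ancestor — it is the merge base.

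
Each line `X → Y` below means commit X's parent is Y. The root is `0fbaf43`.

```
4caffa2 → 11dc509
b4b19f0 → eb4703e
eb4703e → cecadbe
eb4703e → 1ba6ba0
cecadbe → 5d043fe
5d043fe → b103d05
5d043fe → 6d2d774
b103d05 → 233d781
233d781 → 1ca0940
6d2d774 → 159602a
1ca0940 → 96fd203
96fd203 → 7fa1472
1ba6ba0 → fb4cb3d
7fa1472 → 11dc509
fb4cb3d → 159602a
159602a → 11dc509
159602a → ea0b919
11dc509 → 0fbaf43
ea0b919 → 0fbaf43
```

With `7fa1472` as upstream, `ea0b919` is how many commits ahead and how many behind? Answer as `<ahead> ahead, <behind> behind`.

1 ahead, 2 behind

Reachable from ea0b919: {0fbaf43, ea0b919}.
Reachable from 7fa1472: {0fbaf43, 11dc509, 7fa1472}.
Only in ea0b919's history (ahead): {ea0b919} — 1.
Only in 7fa1472's history (behind): {11dc509, 7fa1472} — 2.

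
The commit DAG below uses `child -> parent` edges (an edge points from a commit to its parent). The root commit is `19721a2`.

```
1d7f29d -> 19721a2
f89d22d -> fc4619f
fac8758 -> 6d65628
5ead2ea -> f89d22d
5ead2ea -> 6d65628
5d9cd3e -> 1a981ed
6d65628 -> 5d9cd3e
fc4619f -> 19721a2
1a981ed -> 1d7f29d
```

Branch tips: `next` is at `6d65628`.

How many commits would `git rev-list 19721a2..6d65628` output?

4

Reachable from 6d65628: {19721a2, 1a981ed, 1d7f29d, 5d9cd3e, 6d65628}.
Reachable from 19721a2: {19721a2}.
In 6d65628's history but not 19721a2's: {1a981ed, 1d7f29d, 5d9cd3e, 6d65628} — 4 commits.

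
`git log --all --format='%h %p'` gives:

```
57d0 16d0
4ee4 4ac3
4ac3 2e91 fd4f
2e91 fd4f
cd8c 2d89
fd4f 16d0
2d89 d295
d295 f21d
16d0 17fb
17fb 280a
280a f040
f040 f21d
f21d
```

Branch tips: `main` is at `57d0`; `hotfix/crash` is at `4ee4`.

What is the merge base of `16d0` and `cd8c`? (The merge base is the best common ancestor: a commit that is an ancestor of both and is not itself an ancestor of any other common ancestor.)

f21d

Ancestors of 16d0: {16d0, 17fb, 280a, f040, f21d}.
Ancestors of cd8c: {2d89, cd8c, d295, f21d}.
Common ancestors: {f21d}.
The only common ancestor is f21d, so it is the merge base.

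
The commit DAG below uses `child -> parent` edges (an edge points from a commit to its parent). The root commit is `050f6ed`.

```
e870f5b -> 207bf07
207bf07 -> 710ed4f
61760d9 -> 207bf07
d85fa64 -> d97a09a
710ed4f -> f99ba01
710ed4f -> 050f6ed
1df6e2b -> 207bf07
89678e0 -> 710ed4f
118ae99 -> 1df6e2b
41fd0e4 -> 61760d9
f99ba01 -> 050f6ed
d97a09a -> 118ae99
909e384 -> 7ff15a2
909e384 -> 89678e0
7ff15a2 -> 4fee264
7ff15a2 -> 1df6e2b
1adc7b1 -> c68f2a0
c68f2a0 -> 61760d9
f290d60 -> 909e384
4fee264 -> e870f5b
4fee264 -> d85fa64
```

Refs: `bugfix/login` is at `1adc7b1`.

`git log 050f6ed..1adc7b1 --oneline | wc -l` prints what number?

6

Reachable from 1adc7b1: {050f6ed, 1adc7b1, 207bf07, 61760d9, 710ed4f, c68f2a0, f99ba01}.
Reachable from 050f6ed: {050f6ed}.
In 1adc7b1's history but not 050f6ed's: {1adc7b1, 207bf07, 61760d9, 710ed4f, c68f2a0, f99ba01} — 6 commits.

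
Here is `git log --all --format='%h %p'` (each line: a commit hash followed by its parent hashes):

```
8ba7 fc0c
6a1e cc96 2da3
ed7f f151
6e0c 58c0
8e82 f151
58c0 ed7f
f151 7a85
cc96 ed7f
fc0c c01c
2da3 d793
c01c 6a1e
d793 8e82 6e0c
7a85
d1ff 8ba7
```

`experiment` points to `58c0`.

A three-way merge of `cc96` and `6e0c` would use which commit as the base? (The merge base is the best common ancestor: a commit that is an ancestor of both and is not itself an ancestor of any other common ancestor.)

Ancestors of cc96: {7a85, cc96, ed7f, f151}.
Ancestors of 6e0c: {58c0, 6e0c, 7a85, ed7f, f151}.
Common ancestors: {7a85, ed7f, f151}.
Among these, ed7f is not an ancestor of any other common ancestor — it is the merge base.

ed7f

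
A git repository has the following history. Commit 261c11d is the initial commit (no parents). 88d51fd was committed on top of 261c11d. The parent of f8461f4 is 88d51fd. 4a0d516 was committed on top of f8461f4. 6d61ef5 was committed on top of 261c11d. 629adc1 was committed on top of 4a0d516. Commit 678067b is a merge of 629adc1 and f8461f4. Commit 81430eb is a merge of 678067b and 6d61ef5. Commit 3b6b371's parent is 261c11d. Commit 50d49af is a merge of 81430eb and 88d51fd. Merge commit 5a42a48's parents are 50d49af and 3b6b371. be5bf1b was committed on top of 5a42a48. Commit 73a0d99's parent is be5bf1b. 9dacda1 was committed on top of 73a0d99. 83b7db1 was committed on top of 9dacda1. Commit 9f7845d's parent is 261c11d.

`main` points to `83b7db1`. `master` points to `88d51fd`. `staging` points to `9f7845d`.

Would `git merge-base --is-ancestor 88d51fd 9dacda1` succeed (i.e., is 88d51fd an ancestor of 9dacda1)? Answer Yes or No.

Ancestors of 9dacda1 (commits reachable by following parents): {261c11d, 3b6b371, 4a0d516, 50d49af, 5a42a48, 629adc1, 678067b, 6d61ef5, 73a0d99, 81430eb, 88d51fd, 9dacda1, be5bf1b, f8461f4}.
88d51fd is in that set, so it is an ancestor of 9dacda1.

Yes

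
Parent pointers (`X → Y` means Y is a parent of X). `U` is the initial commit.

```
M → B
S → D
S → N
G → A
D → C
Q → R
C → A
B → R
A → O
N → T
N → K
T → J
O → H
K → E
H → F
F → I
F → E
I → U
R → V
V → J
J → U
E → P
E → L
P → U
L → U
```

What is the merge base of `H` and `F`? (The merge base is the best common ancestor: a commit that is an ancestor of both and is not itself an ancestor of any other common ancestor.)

Ancestors of H: {E, F, H, I, L, P, U}.
Ancestors of F: {E, F, I, L, P, U}.
Common ancestors: {E, F, I, L, P, U}.
Among these, F is not an ancestor of any other common ancestor — it is the merge base.

F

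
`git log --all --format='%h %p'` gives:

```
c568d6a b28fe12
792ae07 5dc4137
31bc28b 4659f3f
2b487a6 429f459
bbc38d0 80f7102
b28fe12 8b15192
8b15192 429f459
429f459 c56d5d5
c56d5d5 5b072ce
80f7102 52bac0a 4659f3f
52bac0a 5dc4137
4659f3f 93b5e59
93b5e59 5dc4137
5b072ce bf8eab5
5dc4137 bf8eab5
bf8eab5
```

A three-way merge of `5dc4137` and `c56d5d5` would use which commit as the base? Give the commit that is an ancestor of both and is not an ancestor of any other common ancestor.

Ancestors of 5dc4137: {5dc4137, bf8eab5}.
Ancestors of c56d5d5: {5b072ce, bf8eab5, c56d5d5}.
Common ancestors: {bf8eab5}.
The only common ancestor is bf8eab5, so it is the merge base.

bf8eab5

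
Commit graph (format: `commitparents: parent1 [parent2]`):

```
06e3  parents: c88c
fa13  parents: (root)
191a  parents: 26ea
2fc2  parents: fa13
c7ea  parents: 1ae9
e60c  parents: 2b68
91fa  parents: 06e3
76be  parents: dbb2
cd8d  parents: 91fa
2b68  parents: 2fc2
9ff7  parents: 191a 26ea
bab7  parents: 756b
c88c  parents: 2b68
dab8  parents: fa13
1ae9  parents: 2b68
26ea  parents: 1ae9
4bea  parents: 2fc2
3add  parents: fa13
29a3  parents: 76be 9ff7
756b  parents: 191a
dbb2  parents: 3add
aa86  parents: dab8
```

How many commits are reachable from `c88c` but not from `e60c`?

1

Reachable from c88c: {2b68, 2fc2, c88c, fa13}.
Reachable from e60c: {2b68, 2fc2, e60c, fa13}.
In c88c's history but not e60c's: {c88c} — 1 commit.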